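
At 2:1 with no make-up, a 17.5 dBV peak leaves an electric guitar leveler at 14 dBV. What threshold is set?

10.5 dBV

Let T be the threshold. Output overshoot = (input overshoot)/R, so 14 − T = (17.5 − T)/2.
2·(14 − T) = 17.5 − T → 1·T = 28 − 17.5 = 10.5.
T = 10.5/1 = 10.5 dBV.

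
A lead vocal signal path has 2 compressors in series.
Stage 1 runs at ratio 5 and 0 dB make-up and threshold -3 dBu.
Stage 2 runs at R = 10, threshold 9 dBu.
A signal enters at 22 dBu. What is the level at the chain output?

2 dBu

Stage 1: 22 dBu is 25 dB over -3 dBu; at 5:1 that becomes 5 dB over, giving 2 dBu.
Stage 2: below threshold (2 ≤ 9); passes unchanged; output 2 dBu.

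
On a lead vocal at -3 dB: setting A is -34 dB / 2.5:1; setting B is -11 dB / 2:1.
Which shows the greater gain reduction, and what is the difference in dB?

A, by 14.6 dB

A: overshoot 31 dB → output overshoot 12.4 dB → GR 18.6 dB.
B: overshoot 8 dB → output overshoot 4 dB → GR 4 dB.
A reduces 14.6 dB more.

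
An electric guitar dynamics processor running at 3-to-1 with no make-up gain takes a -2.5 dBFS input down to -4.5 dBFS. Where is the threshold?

Input is 3 dB above T (since output overshoot × R = input overshoot: (-4.5 − T)·3 = -2.5 − T gives T = -5.5 dBFS).
Check: -5.5 + (-2.5 − (-5.5))/3 = -5.5 + 1 = -4.5 dBFS. ✓

-5.5 dBFS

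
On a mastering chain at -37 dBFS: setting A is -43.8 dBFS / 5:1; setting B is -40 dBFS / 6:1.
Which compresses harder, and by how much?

A, by 2.94 dB

A: 6.8 dB over, compressed to 1.36 dB over, so 5.44 dB of GR.
B: 3 dB over, compressed to 0.5 dB over, so 2.5 dB of GR.
A reduces 2.94 dB more.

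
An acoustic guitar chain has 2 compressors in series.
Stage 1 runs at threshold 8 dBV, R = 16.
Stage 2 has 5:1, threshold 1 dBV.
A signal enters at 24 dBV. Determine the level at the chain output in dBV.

Stage 1: overshoot 16 dB → 16/16 = 1 dB → 9 dBV.
Stage 2: 9 dBV is 8 dB over 1 dBV; at 5:1 that becomes 1.6 dB over, giving 2.6 dBV.

2.6 dBV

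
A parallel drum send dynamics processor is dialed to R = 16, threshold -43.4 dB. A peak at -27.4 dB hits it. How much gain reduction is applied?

15 dB

The signal is 16 dB above threshold.
A 16:1 ratio leaves 1 dB of that excess.
GR = overshoot in − overshoot out = 16 − 1 = 15 dB.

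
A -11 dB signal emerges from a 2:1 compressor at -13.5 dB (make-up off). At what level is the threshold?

-16 dB

Gain reduction = -11 − (-13.5) = 2.5 dB; output overshoot = GR / (R − 1) = 2.5 / 1 = 2.5 dB.
Threshold = output − output overshoot = -13.5 − 2.5 = -16 dB.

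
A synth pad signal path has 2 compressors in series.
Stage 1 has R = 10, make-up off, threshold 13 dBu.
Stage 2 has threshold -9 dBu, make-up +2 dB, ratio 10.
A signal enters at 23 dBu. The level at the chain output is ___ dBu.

-4.7 dBu

Stage 1: overshoot 10 dB → 10/10 = 1 dB → 14 dBu.
Stage 2: 23 dB above -9 dBu, reduced 10:1 to 2.3 dB above → -6.7 dBu; +2 dB make-up → -4.7 dBu.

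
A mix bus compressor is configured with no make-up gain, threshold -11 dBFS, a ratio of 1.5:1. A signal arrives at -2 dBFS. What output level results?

The input is 9 dB above the -11 dBFS threshold.
1.5:1 compression reduces that to 9/1.5 = 6 dB over.
So the level is -11 + 6 = -5 dBFS.

-5 dBFS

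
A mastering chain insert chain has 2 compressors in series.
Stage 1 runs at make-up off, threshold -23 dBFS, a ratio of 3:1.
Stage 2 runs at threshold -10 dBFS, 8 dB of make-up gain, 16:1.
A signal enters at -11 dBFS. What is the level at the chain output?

-11 dBFS

Stage 1: overshoot 12 dB → 12/3 = 4 dB → -19 dBFS.
Stage 2: below threshold (-19 ≤ -10); passes unchanged; make-up brings it to -11 dBFS.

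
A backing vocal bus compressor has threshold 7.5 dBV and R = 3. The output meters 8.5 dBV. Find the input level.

That's 1 dB above the 7.5 dBV threshold.
Input overshoot = R × output overshoot = 3 dB → input = 7.5 + 3 = 10.5 dBV.

10.5 dBV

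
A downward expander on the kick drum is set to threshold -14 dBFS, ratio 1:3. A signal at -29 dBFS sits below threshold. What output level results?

Undershoot = (-14) − (-29) = 15 dB.
At 1:3, that expands to 45 dB under threshold.
Output = -14 − 45 = -59 dBFS.

-59 dBFS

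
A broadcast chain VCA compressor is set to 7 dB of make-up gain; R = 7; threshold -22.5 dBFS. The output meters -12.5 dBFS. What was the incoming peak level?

-1.5 dBFS

Remove make-up: -12.5 − 7 = -19.5 dBFS.
Post-compression overshoot = -19.5 − (-22.5) = 3 dB.
Undo the ratio: input overshoot = 3 × 7 = 21 dB, giving input = -1.5 dBFS.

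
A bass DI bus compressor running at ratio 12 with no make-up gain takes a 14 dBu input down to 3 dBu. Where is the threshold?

Let T be the threshold. Output overshoot = (input overshoot)/R, so 3 − T = (14 − T)/12.
12·(3 − T) = 14 − T → 11·T = 36 − 14 = 22.
T = 22/11 = 2 dBu.

2 dBu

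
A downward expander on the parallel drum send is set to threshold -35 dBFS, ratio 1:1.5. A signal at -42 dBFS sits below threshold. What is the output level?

-45.5 dBFS

Undershoot = (-35) − (-42) = 7 dB.
At 1:1.5, that expands to 10.5 dB under threshold.
Output = -35 − 10.5 = -45.5 dBFS.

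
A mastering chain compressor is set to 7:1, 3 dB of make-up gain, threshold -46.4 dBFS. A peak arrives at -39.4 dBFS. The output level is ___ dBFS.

-42.4 dBFS

The input is 7 dB above the -46.4 dBFS threshold.
At 7:1 the overshoot is divided by 7, leaving 1 dB above threshold.
So the level is -46.4 + 1 = -45.4 dBFS; make-up adds 3 dB, giving -42.4 dBFS.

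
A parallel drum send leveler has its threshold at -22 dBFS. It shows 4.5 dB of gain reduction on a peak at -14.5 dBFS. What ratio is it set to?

2.5:1

Input overshoot = -14.5 − (-22) = 7.5 dB.
Output overshoot = 7.5 − 4.5 = 3 dB.
Ratio = input overshoot / output overshoot = 7.5 / 3 = 2.5.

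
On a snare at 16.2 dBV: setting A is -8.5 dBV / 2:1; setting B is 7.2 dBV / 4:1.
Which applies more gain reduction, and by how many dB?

A, by 5.6 dB

A: 24.7 dB over, compressed to 12.35 dB over, so 12.35 dB of GR.
B: 9 dB over, compressed to 2.25 dB over, so 6.75 dB of GR.
A applies 5.6 dB more gain reduction.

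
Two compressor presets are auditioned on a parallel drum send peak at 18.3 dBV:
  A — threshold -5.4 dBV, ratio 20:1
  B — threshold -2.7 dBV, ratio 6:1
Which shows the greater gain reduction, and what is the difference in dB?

A, by 5.015 dB

A: GR = 23.7 − 23.7/20 = 22.515 dB.
B: GR = 21 − 21/6 = 17.5 dB.
Difference: 5.015 dB in favour of A.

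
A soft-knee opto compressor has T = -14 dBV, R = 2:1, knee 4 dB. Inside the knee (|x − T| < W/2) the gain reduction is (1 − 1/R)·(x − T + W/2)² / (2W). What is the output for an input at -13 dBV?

-13.5625 dBV

x − T + W/2 = -13 − (-14) + 2 = 3.
GR = (1 − 1/2) × 3² / 8 = 0.5 × 9 / 8 = 0.5625 dB.
Output = -13 − 0.5625 = -13.5625 dBV.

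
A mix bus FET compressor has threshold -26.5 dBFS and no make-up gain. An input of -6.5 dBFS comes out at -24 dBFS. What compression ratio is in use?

8:1

Input overshoot = -6.5 − (-26.5) = 20 dB; output overshoot = -24 − (-26.5) = 2.5 dB.
Ratio = 20 / 2.5 = 8.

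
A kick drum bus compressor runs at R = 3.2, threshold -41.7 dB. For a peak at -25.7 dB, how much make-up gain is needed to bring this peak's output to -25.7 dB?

11 dB

The peak compresses to -41.7 + 16/3.2 = -36.7 dB.
To reach -25.7 dB requires -25.7 − (-36.7) = 11 dB of make-up.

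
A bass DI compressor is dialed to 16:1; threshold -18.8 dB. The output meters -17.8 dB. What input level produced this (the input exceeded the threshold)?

That's 1 dB above the -18.8 dB threshold.
Undo the ratio: input overshoot = 1 × 16 = 16 dB, giving input = -2.8 dB.

-2.8 dB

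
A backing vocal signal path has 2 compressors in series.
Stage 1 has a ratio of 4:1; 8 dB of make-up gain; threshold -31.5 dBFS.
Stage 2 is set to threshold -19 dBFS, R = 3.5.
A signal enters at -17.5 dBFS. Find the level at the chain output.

Stage 1: 14 dB above -31.5 dBFS, reduced 4:1 to 3.5 dB above → -28 dBFS; +8 dB make-up → -20 dBFS.
Stage 2: below threshold (-20 ≤ -19); passes unchanged; output -20 dBFS.

-20 dBFS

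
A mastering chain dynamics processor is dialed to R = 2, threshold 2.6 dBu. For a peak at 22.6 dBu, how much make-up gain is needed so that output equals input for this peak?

Overshoot 20 dB → 20/2 = 10 dB after compression, so the compressed level is 2.6 + 10 = 12.6 dBu.
Make-up = target − compressed = 22.6 − 12.6 = 10 dB.

10 dB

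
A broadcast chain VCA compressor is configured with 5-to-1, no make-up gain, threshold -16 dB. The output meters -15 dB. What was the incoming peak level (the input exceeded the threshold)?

-11 dB

That's 1 dB above the -16 dB threshold.
Before 5:1 compression the overshoot was 1 × 5 = 5 dB, so input = -16 + 5 = -11 dB.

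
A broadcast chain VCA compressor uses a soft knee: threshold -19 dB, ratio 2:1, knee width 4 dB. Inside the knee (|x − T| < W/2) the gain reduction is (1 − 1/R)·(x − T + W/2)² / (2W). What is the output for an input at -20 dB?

-20.0625 dB

x − T + W/2 = -20 − (-19) + 2 = 1.
GR = (1 − 1/2) × 1² / 8 = 0.5 × 1 / 8 = 0.0625 dB.
Output = -20 − 0.0625 = -20.0625 dB.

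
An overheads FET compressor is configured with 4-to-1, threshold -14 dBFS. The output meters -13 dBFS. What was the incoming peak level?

The compressed level sits -13 − (-14) = 1 dB over threshold.
Undo the ratio: input overshoot = 1 × 4 = 4 dB, giving input = -10 dBFS.

-10 dBFS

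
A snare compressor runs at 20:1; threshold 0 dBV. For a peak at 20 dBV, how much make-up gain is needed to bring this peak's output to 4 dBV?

The peak compresses to 0 + 20/20 = 1 dBV.
To reach 4 dBV requires 4 − 1 = 3 dB of make-up.

3 dB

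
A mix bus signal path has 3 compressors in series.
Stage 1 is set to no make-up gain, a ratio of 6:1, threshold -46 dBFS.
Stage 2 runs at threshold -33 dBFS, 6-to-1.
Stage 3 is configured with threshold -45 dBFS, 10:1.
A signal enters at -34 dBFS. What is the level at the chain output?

Stage 1: overshoot 12 dB → 12/6 = 2 dB → -44 dBFS.
Stage 2: -44 dBFS is at or below the -33 dBFS threshold — no compression; output -44 dBFS.
Stage 3: 1 dB above -45 dBFS, reduced 10:1 to 0.1 dB above → -44.9 dBFS.

-44.9 dBFS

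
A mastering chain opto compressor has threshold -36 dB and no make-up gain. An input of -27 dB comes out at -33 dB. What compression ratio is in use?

Input overshoot = -27 − (-36) = 9 dB; output overshoot = -33 − (-36) = 3 dB.
Ratio = 9 / 3 = 3.

3:1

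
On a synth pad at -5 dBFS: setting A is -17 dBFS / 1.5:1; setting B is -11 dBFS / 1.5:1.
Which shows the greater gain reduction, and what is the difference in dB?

A: 12 dB over, compressed to 8 dB over, so 4 dB of GR.
B: 6 dB over, compressed to 4 dB over, so 2 dB of GR.
Difference: 2 dB in favour of A.

A, by 2 dB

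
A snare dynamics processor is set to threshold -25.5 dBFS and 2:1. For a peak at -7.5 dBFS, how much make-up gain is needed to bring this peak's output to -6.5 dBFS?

10 dB

Overshoot 18 dB → 18/2 = 9 dB after compression, so the compressed level is -25.5 + 9 = -16.5 dBFS.
Make-up = target − compressed = -6.5 − (-16.5) = 10 dB.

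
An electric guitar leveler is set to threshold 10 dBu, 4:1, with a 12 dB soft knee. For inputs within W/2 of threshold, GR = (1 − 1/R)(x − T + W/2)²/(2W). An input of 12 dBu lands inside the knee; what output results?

x − T + W/2 = 12 − 10 + 6 = 8.
GR = (1 − 1/4) × 8² / 24 = 0.75 × 64 / 24 = 2 dB.
Output = 12 − 2 = 10 dBu.

10 dBu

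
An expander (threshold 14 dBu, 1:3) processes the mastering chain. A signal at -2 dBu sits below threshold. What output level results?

-34 dBu

Undershoot = 14 − (-2) = 16 dB.
At 1:3, that expands to 48 dB under threshold.
Output = 14 − 48 = -34 dBu.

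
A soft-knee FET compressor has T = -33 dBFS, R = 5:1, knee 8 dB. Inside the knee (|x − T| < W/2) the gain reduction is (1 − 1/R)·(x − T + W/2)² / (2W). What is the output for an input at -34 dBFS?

x − T + W/2 = -34 − (-33) + 4 = 3.
GR = (1 − 1/5) × 3² / 16 = 0.8 × 9 / 16 = 0.45 dB.
Output = -34 − 0.45 = -34.45 dBFS.

-34.45 dBFS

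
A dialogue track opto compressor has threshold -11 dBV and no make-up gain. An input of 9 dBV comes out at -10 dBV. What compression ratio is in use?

20:1

Input overshoot = 9 − (-11) = 20 dB; output overshoot = -10 − (-11) = 1 dB.
Ratio = 20 / 1 = 20.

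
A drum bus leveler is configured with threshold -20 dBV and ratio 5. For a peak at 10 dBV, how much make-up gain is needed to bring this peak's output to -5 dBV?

9 dB

The peak compresses to -20 + 30/5 = -14 dBV.
To reach -5 dBV requires -5 − (-14) = 9 dB of make-up.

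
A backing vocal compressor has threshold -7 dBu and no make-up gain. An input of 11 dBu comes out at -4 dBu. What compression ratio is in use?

6:1

Input overshoot = 11 − (-7) = 18 dB; output overshoot = -4 − (-7) = 3 dB.
Ratio = 18 / 3 = 6.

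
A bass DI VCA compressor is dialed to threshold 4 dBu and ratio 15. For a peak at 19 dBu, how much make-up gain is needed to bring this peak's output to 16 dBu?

The peak compresses to 4 + 15/15 = 5 dBu.
To reach 16 dBu requires 16 − 5 = 11 dB of make-up.

11 dB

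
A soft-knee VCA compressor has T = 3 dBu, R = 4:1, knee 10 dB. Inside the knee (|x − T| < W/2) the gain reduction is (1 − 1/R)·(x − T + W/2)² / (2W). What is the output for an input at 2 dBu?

x − T + W/2 = 2 − 3 + 5 = 4.
GR = (1 − 1/4) × 4² / 20 = 0.75 × 16 / 20 = 0.6 dB.
Output = 2 − 0.6 = 1.4 dBu.

1.4 dBu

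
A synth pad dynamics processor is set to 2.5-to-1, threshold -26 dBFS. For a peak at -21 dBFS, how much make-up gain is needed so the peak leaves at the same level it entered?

Overshoot 5 dB → 5/2.5 = 2 dB after compression, so the compressed level is -26 + 2 = -24 dBFS.
Make-up = target − compressed = -21 − (-24) = 3 dB.

3 dB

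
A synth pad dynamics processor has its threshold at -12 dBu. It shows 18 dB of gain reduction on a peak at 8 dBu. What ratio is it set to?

10:1

Input overshoot = 8 − (-12) = 20 dB.
Output overshoot = 20 − 18 = 2 dB.
Ratio = input overshoot / output overshoot = 20 / 2 = 10.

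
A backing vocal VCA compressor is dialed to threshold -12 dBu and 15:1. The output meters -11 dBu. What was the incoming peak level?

That's 1 dB above the -12 dBu threshold.
Before 15:1 compression the overshoot was 1 × 15 = 15 dB, so input = -12 + 15 = 3 dBu.

3 dBu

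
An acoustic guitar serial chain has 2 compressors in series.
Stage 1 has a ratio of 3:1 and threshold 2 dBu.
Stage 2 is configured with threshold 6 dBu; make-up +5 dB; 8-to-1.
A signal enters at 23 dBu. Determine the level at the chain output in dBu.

Stage 1: 23 dBu is 21 dB over 2 dBu; at 3:1 that becomes 7 dB over, giving 9 dBu.
Stage 2: 3 dB above 6 dBu, reduced 8:1 to 0.375 dB above → 6.375 dBu; +5 dB make-up → 11.375 dBu.

11.375 dBu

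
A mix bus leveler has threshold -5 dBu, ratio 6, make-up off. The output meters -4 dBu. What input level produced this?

The compressed level sits -4 − (-5) = 1 dB over threshold.
Before 6:1 compression the overshoot was 1 × 6 = 6 dB, so input = -5 + 6 = 1 dBu.

1 dBu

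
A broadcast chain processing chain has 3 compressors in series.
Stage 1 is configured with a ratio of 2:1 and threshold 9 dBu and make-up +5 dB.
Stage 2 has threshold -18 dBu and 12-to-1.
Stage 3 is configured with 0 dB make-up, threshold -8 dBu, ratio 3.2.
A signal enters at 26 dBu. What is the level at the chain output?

Stage 1: overshoot 17 dB → 17/2 = 8.5 dB → 17.5 dBu; +5 dB make-up → 22.5 dBu.
Stage 2: 22.5 dBu is 40.5 dB over -18 dBu; at 12:1 that becomes 3.375 dB over, giving -14.625 dBu.
Stage 3: -14.625 dBu ≤ -8 dBu, so stage 3 doesn't engage; output -14.625 dBu.

-14.625 dBu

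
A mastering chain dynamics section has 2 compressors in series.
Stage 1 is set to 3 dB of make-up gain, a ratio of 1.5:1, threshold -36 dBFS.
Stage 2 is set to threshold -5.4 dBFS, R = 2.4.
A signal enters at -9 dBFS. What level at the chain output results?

-15 dBFS

Stage 1: -9 dBFS is 27 dB over -36 dBFS; at 1.5:1 that becomes 18 dB over, giving -18 dBFS; +3 dB make-up → -15 dBFS.
Stage 2: below threshold (-15 ≤ -5.4); passes unchanged; output -15 dBFS.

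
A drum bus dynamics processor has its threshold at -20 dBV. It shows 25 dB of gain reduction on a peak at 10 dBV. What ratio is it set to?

Input overshoot = 10 − (-20) = 30 dB.
Output overshoot = 30 − 25 = 5 dB.
Ratio = input overshoot / output overshoot = 30 / 5 = 6.

6:1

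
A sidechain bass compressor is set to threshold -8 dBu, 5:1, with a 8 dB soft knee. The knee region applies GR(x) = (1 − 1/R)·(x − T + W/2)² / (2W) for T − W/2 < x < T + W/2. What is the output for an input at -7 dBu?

x − T + W/2 = -7 − (-8) + 4 = 5.
GR = (1 − 1/5) × 5² / 16 = 0.8 × 25 / 16 = 1.25 dB.
Output = -7 − 1.25 = -8.25 dBu.

-8.25 dBu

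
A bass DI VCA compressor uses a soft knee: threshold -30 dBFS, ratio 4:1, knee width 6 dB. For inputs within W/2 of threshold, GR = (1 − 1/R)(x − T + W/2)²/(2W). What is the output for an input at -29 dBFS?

-30 dBFS

x − T + W/2 = -29 − (-30) + 3 = 4.
GR = (1 − 1/4) × 4² / 12 = 0.75 × 16 / 12 = 1 dB.
Output = -29 − 1 = -30 dBFS.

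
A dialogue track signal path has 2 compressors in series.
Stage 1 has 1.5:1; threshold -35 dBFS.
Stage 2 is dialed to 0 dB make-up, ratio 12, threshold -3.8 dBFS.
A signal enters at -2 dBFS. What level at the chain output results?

Stage 1: 33 dB above -35 dBFS, reduced 1.5:1 to 22 dB above → -13 dBFS.
Stage 2: below threshold (-13 ≤ -3.8); passes unchanged; output -13 dBFS.

-13 dBFS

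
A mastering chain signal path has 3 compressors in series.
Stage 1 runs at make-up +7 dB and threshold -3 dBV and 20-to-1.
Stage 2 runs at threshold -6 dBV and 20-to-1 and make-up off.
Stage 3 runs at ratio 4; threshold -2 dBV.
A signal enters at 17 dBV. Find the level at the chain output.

-5.45 dBV

Stage 1: overshoot 20 dB → 20/20 = 1 dB → -2 dBV; +7 dB make-up → 5 dBV.
Stage 2: overshoot 11 dB → 11/20 = 0.55 dB → -5.45 dBV.
Stage 3: -5.45 dBV ≤ -2 dBV, so stage 3 doesn't engage; output -5.45 dBV.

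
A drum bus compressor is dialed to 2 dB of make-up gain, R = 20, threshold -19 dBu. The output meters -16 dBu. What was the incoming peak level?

1 dBu

Before make-up, the level was -16 − 2 = -18 dBu.
The compressed level sits -18 − (-19) = 1 dB over threshold.
Undo the ratio: input overshoot = 1 × 20 = 20 dB, giving input = 1 dBu.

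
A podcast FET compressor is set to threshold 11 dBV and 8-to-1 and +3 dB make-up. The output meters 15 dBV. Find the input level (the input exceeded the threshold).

Remove make-up: 15 − 3 = 12 dBV.
That's 1 dB above the 11 dBV threshold.
Input overshoot = R × output overshoot = 8 dB → input = 11 + 8 = 19 dBV.

19 dBV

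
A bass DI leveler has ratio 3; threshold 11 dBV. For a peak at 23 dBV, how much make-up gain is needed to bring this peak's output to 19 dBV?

4 dB

The peak compresses to 11 + 12/3 = 15 dBV.
To reach 19 dBV requires 19 − 15 = 4 dB of make-up.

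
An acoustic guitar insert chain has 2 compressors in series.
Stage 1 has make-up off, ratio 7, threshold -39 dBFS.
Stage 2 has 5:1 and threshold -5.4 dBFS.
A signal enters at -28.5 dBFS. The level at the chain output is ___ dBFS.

Stage 1: -28.5 dBFS is 10.5 dB over -39 dBFS; at 7:1 that becomes 1.5 dB over, giving -37.5 dBFS.
Stage 2: below threshold (-37.5 ≤ -5.4); passes unchanged; output -37.5 dBFS.

-37.5 dBFS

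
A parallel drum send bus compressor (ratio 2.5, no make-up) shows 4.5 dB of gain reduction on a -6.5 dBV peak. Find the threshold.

Let T be the threshold. Output overshoot = (input overshoot)/R, so -11 − T = (-6.5 − T)/2.5.
2.5·(-11 − T) = -6.5 − T → 1.5·T = -27.5 − (-6.5) = -21.
T = -21/1.5 = -14 dBV.

-14 dBV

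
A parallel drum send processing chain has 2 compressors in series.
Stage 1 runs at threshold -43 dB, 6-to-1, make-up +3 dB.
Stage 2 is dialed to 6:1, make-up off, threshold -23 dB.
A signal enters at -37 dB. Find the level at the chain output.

-39 dB

Stage 1: 6 dB above -43 dB, reduced 6:1 to 1 dB above → -42 dB; +3 dB make-up → -39 dB.
Stage 2: -39 dB is at or below the -23 dB threshold — no compression; output -39 dB.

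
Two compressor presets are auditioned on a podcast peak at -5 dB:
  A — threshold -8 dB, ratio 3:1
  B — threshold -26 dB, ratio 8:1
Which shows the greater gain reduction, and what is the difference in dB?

B, by 16.375 dB

A: 3 dB over, compressed to 1 dB over, so 2 dB of GR.
B: 21 dB over, compressed to 2.625 dB over, so 18.375 dB of GR.
B applies 16.375 dB more gain reduction.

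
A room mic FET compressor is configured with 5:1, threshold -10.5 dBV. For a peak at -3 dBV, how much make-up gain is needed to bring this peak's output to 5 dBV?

14 dB

Without make-up, output = threshold + overshoot/5 = -10.5 + 1.5 = -9 dBV.
Gap to target: 14 dB.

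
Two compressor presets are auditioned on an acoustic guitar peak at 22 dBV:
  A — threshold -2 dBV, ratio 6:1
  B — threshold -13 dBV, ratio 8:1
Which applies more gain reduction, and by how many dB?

A: GR = 24 − 24/6 = 20 dB.
B: GR = 35 − 35/8 = 30.625 dB.
B reduces 10.625 dB more.

B, by 10.625 dB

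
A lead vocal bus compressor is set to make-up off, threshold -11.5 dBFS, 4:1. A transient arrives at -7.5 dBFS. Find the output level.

Overshoot: -7.5 − (-11.5) = 4 dB.
The 4 dB excess becomes 1 dB after 4:1 reduction.
Output = -11.5 + 1 = -10.5 dBFS.

-10.5 dBFS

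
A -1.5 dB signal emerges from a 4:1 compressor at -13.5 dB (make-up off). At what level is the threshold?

-17.5 dB

Input is 16 dB above T (since output overshoot × R = input overshoot: (-13.5 − T)·4 = -1.5 − T gives T = -17.5 dB).
Check: -17.5 + (-1.5 − (-17.5))/4 = -17.5 + 4 = -13.5 dB. ✓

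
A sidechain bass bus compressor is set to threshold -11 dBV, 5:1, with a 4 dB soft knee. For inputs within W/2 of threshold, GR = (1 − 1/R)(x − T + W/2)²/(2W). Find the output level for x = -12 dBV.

-12.1 dBV

x − T + W/2 = -12 − (-11) + 2 = 1.
GR = (1 − 1/5) × 1² / 8 = 0.8 × 1 / 8 = 0.1 dB.
Output = -12 − 0.1 = -12.1 dBV.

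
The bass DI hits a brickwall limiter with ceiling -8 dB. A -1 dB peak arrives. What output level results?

-8 dB

At ∞:1, everything above -8 dB is held at the ceiling.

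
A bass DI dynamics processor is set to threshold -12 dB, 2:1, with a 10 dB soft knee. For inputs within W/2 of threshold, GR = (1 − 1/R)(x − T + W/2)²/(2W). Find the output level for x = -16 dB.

-16.025 dB

x − T + W/2 = -16 − (-12) + 5 = 1.
GR = (1 − 1/2) × 1² / 20 = 0.5 × 1 / 20 = 0.025 dB.
Output = -16 − 0.025 = -16.025 dB.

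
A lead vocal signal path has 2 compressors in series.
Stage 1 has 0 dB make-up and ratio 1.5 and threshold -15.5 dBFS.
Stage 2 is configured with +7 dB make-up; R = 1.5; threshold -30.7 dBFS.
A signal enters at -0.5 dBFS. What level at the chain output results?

-6.9 dBFS

Stage 1: overshoot 15 dB → 15/1.5 = 10 dB → -5.5 dBFS.
Stage 2: 25.2 dB above -30.7 dBFS, reduced 1.5:1 to 16.8 dB above → -13.9 dBFS; +7 dB make-up → -6.9 dBFS.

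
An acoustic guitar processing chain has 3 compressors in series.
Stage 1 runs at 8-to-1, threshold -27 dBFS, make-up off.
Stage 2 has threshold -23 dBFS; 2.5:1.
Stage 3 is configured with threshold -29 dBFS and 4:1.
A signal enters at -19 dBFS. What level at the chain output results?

Stage 1: 8 dB above -27 dBFS, reduced 8:1 to 1 dB above → -26 dBFS.
Stage 2: -26 dBFS is at or below the -23 dBFS threshold — no compression; output -26 dBFS.
Stage 3: overshoot 3 dB → 3/4 = 0.75 dB → -28.25 dBFS.

-28.25 dBFS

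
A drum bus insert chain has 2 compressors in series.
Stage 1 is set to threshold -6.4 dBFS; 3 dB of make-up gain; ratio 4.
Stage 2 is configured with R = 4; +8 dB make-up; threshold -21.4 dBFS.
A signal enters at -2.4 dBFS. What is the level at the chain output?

-8.65 dBFS

Stage 1: -2.4 dBFS is 4 dB over -6.4 dBFS; at 4:1 that becomes 1 dB over, giving -5.4 dBFS; +3 dB make-up → -2.4 dBFS.
Stage 2: -2.4 dBFS is 19 dB over -21.4 dBFS; at 4:1 that becomes 4.75 dB over, giving -16.65 dBFS; +8 dB make-up → -8.65 dBFS.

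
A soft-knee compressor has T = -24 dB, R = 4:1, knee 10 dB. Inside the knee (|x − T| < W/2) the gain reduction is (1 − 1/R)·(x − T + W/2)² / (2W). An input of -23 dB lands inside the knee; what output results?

x − T + W/2 = -23 − (-24) + 5 = 6.
GR = (1 − 1/4) × 6² / 20 = 0.75 × 36 / 20 = 1.35 dB.
Output = -23 − 1.35 = -24.35 dB.

-24.35 dB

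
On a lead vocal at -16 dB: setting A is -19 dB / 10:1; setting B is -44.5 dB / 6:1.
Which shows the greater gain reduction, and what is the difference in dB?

A: GR = 3 − 3/10 = 2.7 dB.
B: GR = 28.5 − 28.5/6 = 23.75 dB.
Difference: 21.05 dB in favour of B.

B, by 21.05 dB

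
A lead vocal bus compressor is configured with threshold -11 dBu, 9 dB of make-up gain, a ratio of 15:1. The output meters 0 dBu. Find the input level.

Remove make-up: 0 − 9 = -9 dBu.
That's 2 dB above the -11 dBu threshold.
Before 15:1 compression the overshoot was 2 × 15 = 30 dB, so input = -11 + 30 = 19 dBu.

19 dBu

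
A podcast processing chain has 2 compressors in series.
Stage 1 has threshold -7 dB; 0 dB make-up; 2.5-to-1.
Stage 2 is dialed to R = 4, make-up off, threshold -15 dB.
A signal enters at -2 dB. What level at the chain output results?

-12.5 dB

Stage 1: -2 dB is 5 dB over -7 dB; at 2.5:1 that becomes 2 dB over, giving -5 dB.
Stage 2: 10 dB above -15 dB, reduced 4:1 to 2.5 dB above → -12.5 dB.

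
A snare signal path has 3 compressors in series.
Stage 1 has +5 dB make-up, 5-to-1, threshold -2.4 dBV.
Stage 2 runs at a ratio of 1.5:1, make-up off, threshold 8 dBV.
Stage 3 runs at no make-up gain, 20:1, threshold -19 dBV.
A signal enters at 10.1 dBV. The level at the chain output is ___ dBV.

Stage 1: 12.5 dB above -2.4 dBV, reduced 5:1 to 2.5 dB above → 0.1 dBV; +5 dB make-up → 5.1 dBV.
Stage 2: 5.1 dBV is at or below the 8 dBV threshold — no compression; output 5.1 dBV.
Stage 3: 5.1 dBV is 24.1 dB over -19 dBV; at 20:1 that becomes 1.205 dB over, giving -17.795 dBV.

-17.795 dBV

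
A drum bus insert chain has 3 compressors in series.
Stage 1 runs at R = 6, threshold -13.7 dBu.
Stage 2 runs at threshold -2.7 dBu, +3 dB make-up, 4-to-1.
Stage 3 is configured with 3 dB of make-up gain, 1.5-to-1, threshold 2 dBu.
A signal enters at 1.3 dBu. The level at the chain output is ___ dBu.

Stage 1: 15 dB above -13.7 dBu, reduced 6:1 to 2.5 dB above → -11.2 dBu.
Stage 2: below threshold (-11.2 ≤ -2.7); passes unchanged; make-up brings it to -8.2 dBu.
Stage 3: -8.2 dBu is at or below the 2 dBu threshold — no compression; make-up brings it to -5.2 dBu.

-5.2 dBu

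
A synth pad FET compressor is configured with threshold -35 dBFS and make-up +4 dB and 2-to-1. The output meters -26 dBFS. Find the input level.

-25 dBFS

Remove make-up: -26 − 4 = -30 dBFS.
The compressed level sits -30 − (-35) = 5 dB over threshold.
Undo the ratio: input overshoot = 5 × 2 = 10 dB, giving input = -25 dBFS.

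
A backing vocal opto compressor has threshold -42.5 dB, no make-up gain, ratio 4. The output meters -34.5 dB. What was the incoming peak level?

Post-compression overshoot = -34.5 − (-42.5) = 8 dB.
Before 4:1 compression the overshoot was 8 × 4 = 32 dB, so input = -42.5 + 32 = -10.5 dB.

-10.5 dB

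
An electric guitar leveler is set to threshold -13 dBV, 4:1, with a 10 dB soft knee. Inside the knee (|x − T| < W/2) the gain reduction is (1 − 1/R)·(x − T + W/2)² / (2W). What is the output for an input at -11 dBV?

x − T + W/2 = -11 − (-13) + 5 = 7.
GR = (1 − 1/4) × 7² / 20 = 0.75 × 49 / 20 = 1.8375 dB.
Output = -11 − 1.8375 = -12.8375 dBV.

-12.8375 dBV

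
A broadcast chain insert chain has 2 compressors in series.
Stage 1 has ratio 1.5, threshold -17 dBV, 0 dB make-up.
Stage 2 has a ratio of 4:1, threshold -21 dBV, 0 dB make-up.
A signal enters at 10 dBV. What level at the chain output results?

Stage 1: overshoot 27 dB → 27/1.5 = 18 dB → 1 dBV.
Stage 2: 22 dB above -21 dBV, reduced 4:1 to 5.5 dB above → -15.5 dBV.

-15.5 dBV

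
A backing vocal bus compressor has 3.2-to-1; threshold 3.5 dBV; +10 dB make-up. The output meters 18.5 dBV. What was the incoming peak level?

Before make-up, the level was 18.5 − 10 = 8.5 dBV.
The compressed level sits 8.5 − 3.5 = 5 dB over threshold.
Before 3.2:1 compression the overshoot was 5 × 3.2 = 16 dB, so input = 3.5 + 16 = 19.5 dBV.

19.5 dBV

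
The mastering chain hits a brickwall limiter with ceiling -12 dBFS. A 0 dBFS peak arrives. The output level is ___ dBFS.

The limiter clamps the peak to its -12 dBFS ceiling.

-12 dBFS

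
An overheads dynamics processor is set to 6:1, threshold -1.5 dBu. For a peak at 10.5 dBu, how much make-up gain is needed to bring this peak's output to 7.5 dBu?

The peak compresses to -1.5 + 12/6 = 0.5 dBu.
To reach 7.5 dBu requires 7.5 − 0.5 = 7 dB of make-up.

7 dB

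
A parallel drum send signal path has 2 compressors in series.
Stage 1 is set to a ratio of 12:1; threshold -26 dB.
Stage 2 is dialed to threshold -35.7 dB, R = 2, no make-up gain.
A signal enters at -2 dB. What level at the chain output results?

-29.85 dB

Stage 1: overshoot 24 dB → 24/12 = 2 dB → -24 dB.
Stage 2: overshoot 11.7 dB → 11.7/2 = 5.85 dB → -29.85 dB.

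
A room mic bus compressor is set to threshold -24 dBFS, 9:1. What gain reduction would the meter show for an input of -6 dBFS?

16 dB

The signal is 18 dB above threshold.
After 9:1 compression the overshoot becomes 18/9 = 2 dB.
Gain reduction = 18 − 2 = 16 dB.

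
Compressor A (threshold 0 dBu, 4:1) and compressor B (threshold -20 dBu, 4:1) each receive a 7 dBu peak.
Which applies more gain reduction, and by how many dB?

A: overshoot 7 dB → output overshoot 1.75 dB → GR 5.25 dB.
B: overshoot 27 dB → output overshoot 6.75 dB → GR 20.25 dB.
B reduces 15 dB more.

B, by 15 dB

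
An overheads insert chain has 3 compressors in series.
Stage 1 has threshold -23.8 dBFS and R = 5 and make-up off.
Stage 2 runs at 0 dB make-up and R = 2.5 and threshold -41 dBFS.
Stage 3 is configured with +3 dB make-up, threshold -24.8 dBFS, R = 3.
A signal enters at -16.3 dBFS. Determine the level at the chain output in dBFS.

-30.52 dBFS

Stage 1: 7.5 dB above -23.8 dBFS, reduced 5:1 to 1.5 dB above → -22.3 dBFS.
Stage 2: 18.7 dB above -41 dBFS, reduced 2.5:1 to 7.48 dB above → -33.52 dBFS.
Stage 3: -33.52 dBFS ≤ -24.8 dBFS, so stage 3 doesn't engage; make-up brings it to -30.52 dBFS.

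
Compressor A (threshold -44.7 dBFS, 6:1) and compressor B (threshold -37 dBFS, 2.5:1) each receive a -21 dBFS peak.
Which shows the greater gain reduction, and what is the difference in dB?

A: overshoot 23.7 dB → output overshoot 3.95 dB → GR 19.75 dB.
B: overshoot 16 dB → output overshoot 6.4 dB → GR 9.6 dB.
A reduces 10.15 dB more.

A, by 10.15 dB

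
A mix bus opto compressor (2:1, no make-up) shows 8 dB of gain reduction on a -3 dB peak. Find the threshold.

-19 dB

Let T be the threshold. Output overshoot = (input overshoot)/R, so -11 − T = (-3 − T)/2.
2·(-11 − T) = -3 − T → 1·T = -22 − (-3) = -19.
T = -19/1 = -19 dB.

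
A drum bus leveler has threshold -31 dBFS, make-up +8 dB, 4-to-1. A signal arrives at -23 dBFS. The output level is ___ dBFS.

Overshoot: -23 − (-31) = 8 dB.
4:1 compression reduces that to 8/4 = 2 dB over.
That puts the output at -29 dBFS; make-up adds 8 dB, giving -21 dBFS.

-21 dBFS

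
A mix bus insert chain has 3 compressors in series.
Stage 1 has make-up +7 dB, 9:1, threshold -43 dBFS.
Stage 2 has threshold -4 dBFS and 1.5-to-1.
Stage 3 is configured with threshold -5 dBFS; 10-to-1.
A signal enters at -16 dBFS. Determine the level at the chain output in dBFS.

-33 dBFS

Stage 1: -16 dBFS is 27 dB over -43 dBFS; at 9:1 that becomes 3 dB over, giving -40 dBFS; +7 dB make-up → -33 dBFS.
Stage 2: -33 dBFS ≤ -4 dBFS, so stage 2 doesn't engage; output -33 dBFS.
Stage 3: -33 dBFS is at or below the -5 dBFS threshold — no compression; output -33 dBFS.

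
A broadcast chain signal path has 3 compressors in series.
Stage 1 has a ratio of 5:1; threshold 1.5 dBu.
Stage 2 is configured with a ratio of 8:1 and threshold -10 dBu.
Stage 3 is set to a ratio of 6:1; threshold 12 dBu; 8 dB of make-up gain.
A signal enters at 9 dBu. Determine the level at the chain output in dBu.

-0.375 dBu

Stage 1: overshoot 7.5 dB → 7.5/5 = 1.5 dB → 3 dBu.
Stage 2: 13 dB above -10 dBu, reduced 8:1 to 1.625 dB above → -8.375 dBu.
Stage 3: -8.375 dBu is at or below the 12 dBu threshold — no compression; make-up brings it to -0.375 dBu.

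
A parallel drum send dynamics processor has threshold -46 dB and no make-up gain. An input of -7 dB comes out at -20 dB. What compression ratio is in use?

1.5:1

Input overshoot = -7 − (-46) = 39 dB; output overshoot = -20 − (-46) = 26 dB.
Ratio = 39 / 26 = 1.5.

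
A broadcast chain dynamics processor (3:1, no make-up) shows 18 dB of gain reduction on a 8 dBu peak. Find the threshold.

Input is 27 dB above T (since output overshoot × R = input overshoot: (-10 − T)·3 = 8 − T gives T = -19 dBu).
Check: -19 + (8 − (-19))/3 = -19 + 9 = -10 dBu. ✓

-19 dBu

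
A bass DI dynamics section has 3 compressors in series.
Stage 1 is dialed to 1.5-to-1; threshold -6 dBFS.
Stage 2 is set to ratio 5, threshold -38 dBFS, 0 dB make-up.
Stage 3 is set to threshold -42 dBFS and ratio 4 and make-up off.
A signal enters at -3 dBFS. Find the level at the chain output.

-39.3 dBFS

Stage 1: overshoot 3 dB → 3/1.5 = 2 dB → -4 dBFS.
Stage 2: overshoot 34 dB → 34/5 = 6.8 dB → -31.2 dBFS.
Stage 3: -31.2 dBFS is 10.8 dB over -42 dBFS; at 4:1 that becomes 2.7 dB over, giving -39.3 dBFS.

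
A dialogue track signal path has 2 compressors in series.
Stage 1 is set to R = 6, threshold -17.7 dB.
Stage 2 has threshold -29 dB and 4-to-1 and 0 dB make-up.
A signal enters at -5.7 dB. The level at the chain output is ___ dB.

-25.675 dB

Stage 1: 12 dB above -17.7 dB, reduced 6:1 to 2 dB above → -15.7 dB.
Stage 2: overshoot 13.3 dB → 13.3/4 = 3.325 dB → -25.675 dB.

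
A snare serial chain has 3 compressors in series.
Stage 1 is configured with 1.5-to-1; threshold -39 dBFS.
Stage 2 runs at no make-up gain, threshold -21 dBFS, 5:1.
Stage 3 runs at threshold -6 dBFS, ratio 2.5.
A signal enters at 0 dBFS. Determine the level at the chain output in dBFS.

-19.4 dBFS

Stage 1: 39 dB above -39 dBFS, reduced 1.5:1 to 26 dB above → -13 dBFS.
Stage 2: -13 dBFS is 8 dB over -21 dBFS; at 5:1 that becomes 1.6 dB over, giving -19.4 dBFS.
Stage 3: -19.4 dBFS ≤ -6 dBFS, so stage 3 doesn't engage; output -19.4 dBFS.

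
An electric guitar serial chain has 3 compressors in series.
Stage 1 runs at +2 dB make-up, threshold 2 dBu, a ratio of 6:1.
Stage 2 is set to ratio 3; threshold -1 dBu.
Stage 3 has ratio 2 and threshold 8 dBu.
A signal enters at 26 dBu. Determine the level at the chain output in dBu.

2 dBu

Stage 1: 26 dBu is 24 dB over 2 dBu; at 6:1 that becomes 4 dB over, giving 6 dBu; +2 dB make-up → 8 dBu.
Stage 2: 8 dBu is 9 dB over -1 dBu; at 3:1 that becomes 3 dB over, giving 2 dBu.
Stage 3: 2 dBu ≤ 8 dBu, so stage 3 doesn't engage; output 2 dBu.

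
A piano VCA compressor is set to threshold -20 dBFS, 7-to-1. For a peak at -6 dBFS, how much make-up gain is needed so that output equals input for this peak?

12 dB

Without make-up, output = threshold + overshoot/7 = -20 + 2 = -18 dBFS.
Gap to target: 12 dB.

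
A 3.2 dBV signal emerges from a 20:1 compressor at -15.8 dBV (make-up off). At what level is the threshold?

-16.8 dBV

Gain reduction = 3.2 − (-15.8) = 19 dB; output overshoot = GR / (R − 1) = 19 / 19 = 1 dB.
Threshold = output − output overshoot = -15.8 − 1 = -16.8 dBV.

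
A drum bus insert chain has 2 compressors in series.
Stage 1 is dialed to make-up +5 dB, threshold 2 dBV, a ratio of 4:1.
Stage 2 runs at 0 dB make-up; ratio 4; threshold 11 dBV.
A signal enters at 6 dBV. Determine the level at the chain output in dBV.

8 dBV

Stage 1: 6 dBV is 4 dB over 2 dBV; at 4:1 that becomes 1 dB over, giving 3 dBV; +5 dB make-up → 8 dBV.
Stage 2: 8 dBV is at or below the 11 dBV threshold — no compression; output 8 dBV.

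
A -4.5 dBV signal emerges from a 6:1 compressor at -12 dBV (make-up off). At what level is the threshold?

-13.5 dBV

Let T be the threshold. Output overshoot = (input overshoot)/R, so -12 − T = (-4.5 − T)/6.
6·(-12 − T) = -4.5 − T → 5·T = -72 − (-4.5) = -67.5.
T = -67.5/5 = -13.5 dBV.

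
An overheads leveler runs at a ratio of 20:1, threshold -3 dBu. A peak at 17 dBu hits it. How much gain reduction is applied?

Overshoot = 17 − (-3) = 20 dB.
A 20:1 ratio leaves 1 dB of that excess.
So the signal is attenuated by 20 − 1 = 19 dB.

19 dB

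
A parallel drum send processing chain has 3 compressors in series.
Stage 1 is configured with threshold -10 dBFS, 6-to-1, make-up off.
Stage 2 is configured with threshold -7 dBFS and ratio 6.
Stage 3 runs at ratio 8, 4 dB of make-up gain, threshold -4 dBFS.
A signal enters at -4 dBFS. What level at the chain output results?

Stage 1: overshoot 6 dB → 6/6 = 1 dB → -9 dBFS.
Stage 2: below threshold (-9 ≤ -7); passes unchanged; output -9 dBFS.
Stage 3: below threshold (-9 ≤ -4); passes unchanged; make-up brings it to -5 dBFS.

-5 dBFS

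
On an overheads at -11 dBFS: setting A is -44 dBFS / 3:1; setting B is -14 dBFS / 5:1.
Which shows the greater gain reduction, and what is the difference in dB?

A: GR = 33 − 33/3 = 22 dB.
B: GR = 3 − 3/5 = 2.4 dB.
A reduces 19.6 dB more.

A, by 19.6 dB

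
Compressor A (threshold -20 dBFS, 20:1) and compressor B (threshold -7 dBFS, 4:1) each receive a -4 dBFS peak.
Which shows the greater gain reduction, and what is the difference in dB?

A: GR = 16 − 16/20 = 15.2 dB.
B: GR = 3 − 3/4 = 2.25 dB.
Difference: 12.95 dB in favour of A.

A, by 12.95 dB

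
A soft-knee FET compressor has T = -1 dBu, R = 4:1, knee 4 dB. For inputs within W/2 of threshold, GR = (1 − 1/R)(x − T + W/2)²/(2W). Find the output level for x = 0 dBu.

x − T + W/2 = 0 − (-1) + 2 = 3.
GR = (1 − 1/4) × 3² / 8 = 0.75 × 9 / 8 = 0.84375 dB.
Output = 0 − 0.84375 = -0.84375 dBu.

-0.84375 dBu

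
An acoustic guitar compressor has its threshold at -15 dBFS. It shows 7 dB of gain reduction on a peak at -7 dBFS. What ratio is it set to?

8:1

Input overshoot = -7 − (-15) = 8 dB.
Output overshoot = 8 − 7 = 1 dB.
Ratio = input overshoot / output overshoot = 8 / 1 = 8.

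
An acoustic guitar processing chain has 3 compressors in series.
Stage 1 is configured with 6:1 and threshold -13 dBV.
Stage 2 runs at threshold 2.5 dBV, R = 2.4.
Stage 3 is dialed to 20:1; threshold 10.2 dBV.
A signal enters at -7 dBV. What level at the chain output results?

Stage 1: 6 dB above -13 dBV, reduced 6:1 to 1 dB above → -12 dBV.
Stage 2: -12 dBV ≤ 2.5 dBV, so stage 2 doesn't engage; output -12 dBV.
Stage 3: below threshold (-12 ≤ 10.2); passes unchanged; output -12 dBV.

-12 dBV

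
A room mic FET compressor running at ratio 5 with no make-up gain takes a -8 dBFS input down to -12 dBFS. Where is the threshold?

Input is 5 dB above T (since output overshoot × R = input overshoot: (-12 − T)·5 = -8 − T gives T = -13 dBFS).
Check: -13 + (-8 − (-13))/5 = -13 + 1 = -12 dBFS. ✓

-13 dBFS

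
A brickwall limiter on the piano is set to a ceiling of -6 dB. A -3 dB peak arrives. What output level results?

A brickwall limiter is an ∞:1 compressor: any input above the ceiling is clamped to -6 dB.

-6 dB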